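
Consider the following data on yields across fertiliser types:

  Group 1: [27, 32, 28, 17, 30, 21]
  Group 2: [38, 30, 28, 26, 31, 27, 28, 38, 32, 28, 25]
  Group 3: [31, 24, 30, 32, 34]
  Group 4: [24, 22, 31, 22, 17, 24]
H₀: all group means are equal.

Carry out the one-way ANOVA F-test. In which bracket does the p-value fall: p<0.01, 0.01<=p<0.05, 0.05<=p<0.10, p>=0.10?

Group means [25.83, 30.09, 30.20, 23.33], grand mean 27.750
SSB = Σnᵢ(x̄ᵢ−x̄)² = 229.374; SSW = ΣΣ(x−x̄ᵢ)² = 517.876
MSB = 229.374/3 = 76.4581; MSW = 517.876/24 = 21.5782
F = MSB/MSW = 3.5433
df = (3, 24)
p-value (upper-tail) = 0.02963
→ bracket: 0.01<=p<0.05

p-value bracket: 0.01<=p<0.05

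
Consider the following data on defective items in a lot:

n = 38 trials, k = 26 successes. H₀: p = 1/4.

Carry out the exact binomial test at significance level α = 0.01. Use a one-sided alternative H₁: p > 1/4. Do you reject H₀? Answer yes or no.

reject H₀: yes

Exact binomial: n=38, k=26, p₀=1/4=0.2500
P(X≥26) from Σ C(n,i)·p₀^i·(1−p₀)^(n−i)
p-value (one-sided, H₁ greater) = 0.00000
At α=0.01: p < α → reject H₀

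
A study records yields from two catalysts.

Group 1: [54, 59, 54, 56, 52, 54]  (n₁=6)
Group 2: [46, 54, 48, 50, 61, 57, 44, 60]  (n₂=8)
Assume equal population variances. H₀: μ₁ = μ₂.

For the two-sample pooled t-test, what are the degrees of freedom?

df = n₁ + n₂ − 2 = 6 + 8 − 2 = 12

degrees of freedom = 12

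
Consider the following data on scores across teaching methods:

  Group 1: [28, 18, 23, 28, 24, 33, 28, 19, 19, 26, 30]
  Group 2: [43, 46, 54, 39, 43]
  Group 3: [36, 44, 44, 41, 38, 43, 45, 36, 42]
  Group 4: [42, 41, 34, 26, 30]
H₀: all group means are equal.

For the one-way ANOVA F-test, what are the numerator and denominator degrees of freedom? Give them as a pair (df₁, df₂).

degrees of freedom = [3, 26]

k = 4 groups, N = 30 total
df = (k−1, N−k) = (4−1, 30−4) = (3, 26)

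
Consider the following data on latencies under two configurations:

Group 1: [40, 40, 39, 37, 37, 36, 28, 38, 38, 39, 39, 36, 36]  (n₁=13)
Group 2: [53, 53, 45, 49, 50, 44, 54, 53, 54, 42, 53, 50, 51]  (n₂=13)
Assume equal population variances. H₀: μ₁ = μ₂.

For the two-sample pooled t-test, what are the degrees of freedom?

df = n₁ + n₂ − 2 = 13 + 13 − 2 = 24

degrees of freedom = 24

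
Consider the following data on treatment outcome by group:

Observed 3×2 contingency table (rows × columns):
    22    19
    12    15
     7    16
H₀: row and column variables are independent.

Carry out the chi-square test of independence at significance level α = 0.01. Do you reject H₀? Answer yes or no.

Row totals [41, 27, 23], col totals [41, 50], n=91
χ² = (22−18.47)²/18.47 + (19−22.53)²/22.53 + (12−12.16)²/12.16 + (15−14.84)²/14.84 + (7−10.36)²/10.36 + (16−12.64)²/12.64 = 3.2159
df = 2
p-value (upper-tail) = 0.20029
At α=0.01: p ≥ α → fail to reject H₀

reject H₀: no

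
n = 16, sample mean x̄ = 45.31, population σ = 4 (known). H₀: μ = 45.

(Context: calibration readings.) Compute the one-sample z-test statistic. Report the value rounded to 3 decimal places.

SE = σ/√n = 4/√16 = 1.0000
z = (x̄−μ₀)/SE = (45.31−45)/1.0000 = 0.3100

test statistic = 0.310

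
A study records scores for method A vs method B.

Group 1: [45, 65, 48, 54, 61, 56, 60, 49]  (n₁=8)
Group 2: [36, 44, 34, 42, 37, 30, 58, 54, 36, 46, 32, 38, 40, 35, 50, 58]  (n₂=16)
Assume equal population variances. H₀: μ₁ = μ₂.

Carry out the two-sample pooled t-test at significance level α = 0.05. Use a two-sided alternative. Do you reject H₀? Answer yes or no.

x̄₁=54.750, s₁=7.046, n₁=8
x̄₂=41.875, s₂=8.995, n₂=16
s_p² = [7·7.046² + 15·8.995²]/22 = 70.9659
SE = √(s_p²·(1/8+1/16)) = 3.6478
t = (54.750−41.875)/3.6478 = 3.5296
df = 22
p-value (two-sided) = 0.00189
At α=0.05: p < α → reject H₀

reject H₀: yes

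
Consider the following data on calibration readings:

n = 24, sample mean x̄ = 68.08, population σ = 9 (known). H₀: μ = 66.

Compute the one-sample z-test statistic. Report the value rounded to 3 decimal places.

test statistic = 1.132

SE = σ/√n = 9/√24 = 1.8371
z = (x̄−μ₀)/SE = (68.08−66)/1.8371 = 1.1322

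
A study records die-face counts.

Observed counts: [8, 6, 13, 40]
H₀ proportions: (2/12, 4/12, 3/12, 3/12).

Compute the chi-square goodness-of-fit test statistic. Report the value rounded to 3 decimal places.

test statistic = 45.955

n = 67; E_i = n·p_i = [11.17, 22.33, 16.75, 16.75]
χ² = (8−11.17)²/11.17 + (6−22.33)²/22.33 + (13−16.75)²/16.75 + (40−16.75)²/16.75 = 45.9552
df = 3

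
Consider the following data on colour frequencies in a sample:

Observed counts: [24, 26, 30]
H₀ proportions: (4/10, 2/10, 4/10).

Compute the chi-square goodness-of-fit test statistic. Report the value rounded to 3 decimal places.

n = 80; E_i = n·p_i = [32.00, 16.00, 32.00]
χ² = (24−32.00)²/32.00 + (26−16.00)²/16.00 + (30−32.00)²/32.00 = 8.3750
df = 2

test statistic = 8.375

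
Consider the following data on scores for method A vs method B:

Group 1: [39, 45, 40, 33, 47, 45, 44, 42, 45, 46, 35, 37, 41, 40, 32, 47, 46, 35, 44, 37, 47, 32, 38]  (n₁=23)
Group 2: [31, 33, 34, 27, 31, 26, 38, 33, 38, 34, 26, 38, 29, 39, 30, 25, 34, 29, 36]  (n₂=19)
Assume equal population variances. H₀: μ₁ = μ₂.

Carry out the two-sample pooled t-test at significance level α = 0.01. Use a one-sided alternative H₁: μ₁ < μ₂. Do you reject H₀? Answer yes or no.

x̄₁=40.739, s₁=5.083, n₁=23
x̄₂=32.158, s₂=4.451, n₂=19
s_p² = [22·5.083² + 18·4.451²]/40 = 23.1240
SE = √(s_p²·(1/23+1/19)) = 1.4908
t = (40.739−32.158)/1.4908 = 5.7562
df = 40
p-value (one-sided, H₁ less) = 1.00000
At α=0.01: p ≥ α → fail to reject H₀

reject H₀: no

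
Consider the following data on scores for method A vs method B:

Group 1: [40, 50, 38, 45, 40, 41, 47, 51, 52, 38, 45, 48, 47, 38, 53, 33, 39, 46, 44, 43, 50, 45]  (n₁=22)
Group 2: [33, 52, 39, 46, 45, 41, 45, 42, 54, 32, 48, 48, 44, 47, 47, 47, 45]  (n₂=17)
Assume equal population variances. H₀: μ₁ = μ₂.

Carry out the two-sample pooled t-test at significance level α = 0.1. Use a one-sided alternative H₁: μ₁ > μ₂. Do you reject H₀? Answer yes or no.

reject H₀: no

x̄₁=44.227, s₁=5.354, n₁=22
x̄₂=44.412, s₂=5.756, n₂=17
s_p² = [21·5.354² + 16·5.756²]/37 = 30.5941
SE = √(s_p²·(1/22+1/17)) = 1.7861
t = (44.227−44.412)/1.7861 = -0.1033
df = 37
p-value (one-sided, H₁ greater) = 0.54086
At α=0.1: p ≥ α → fail to reject H₀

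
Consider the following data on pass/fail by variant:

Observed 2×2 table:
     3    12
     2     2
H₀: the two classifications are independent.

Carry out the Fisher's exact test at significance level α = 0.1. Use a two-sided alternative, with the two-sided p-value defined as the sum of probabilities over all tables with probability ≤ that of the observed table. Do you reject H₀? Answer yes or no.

Margins: r₁=15, r₂=4, c₁=5, c₂=14, n=19
p_obs = C(15,3)·C(4,2)/C(19,5); sum pmf over tables with pmf ≤ p_obs
p-value (two-sided) = 0.27219
At α=0.1: p ≥ α → fail to reject H₀

reject H₀: no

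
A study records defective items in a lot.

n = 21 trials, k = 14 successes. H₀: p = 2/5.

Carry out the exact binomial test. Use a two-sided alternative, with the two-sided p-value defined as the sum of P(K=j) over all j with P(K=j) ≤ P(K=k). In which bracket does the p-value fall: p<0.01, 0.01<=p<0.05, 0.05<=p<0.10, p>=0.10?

p-value bracket: 0.01<=p<0.05

Exact binomial: n=21, k=14, p₀=2/5=0.4000
P(X=j) = C(n,j)·p₀^j·(1−p₀)^(n−j); p = Σ P(X=j) over j with P(X=j) ≤ P(X=14)
p-value (two-sided) = 0.02331
→ bracket: 0.01<=p<0.05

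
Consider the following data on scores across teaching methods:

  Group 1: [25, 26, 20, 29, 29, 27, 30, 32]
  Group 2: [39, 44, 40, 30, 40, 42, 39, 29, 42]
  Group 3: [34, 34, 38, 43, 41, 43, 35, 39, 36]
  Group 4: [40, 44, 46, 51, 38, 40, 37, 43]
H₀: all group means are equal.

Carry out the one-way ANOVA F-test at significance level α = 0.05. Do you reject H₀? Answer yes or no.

reject H₀: yes

Group means [27.25, 38.33, 38.11, 42.38], grand mean 36.618
SSB = Σnᵢ(x̄ᵢ−x̄)² = 1013.766; SSW = ΣΣ(x−x̄ᵢ)² = 572.264
MSB = 1013.766/3 = 337.9218; MSW = 572.264/30 = 19.0755
F = MSB/MSW = 17.7150
df = (3, 30)
p-value (upper-tail) = 0.00000
At α=0.05: p < α → reject H₀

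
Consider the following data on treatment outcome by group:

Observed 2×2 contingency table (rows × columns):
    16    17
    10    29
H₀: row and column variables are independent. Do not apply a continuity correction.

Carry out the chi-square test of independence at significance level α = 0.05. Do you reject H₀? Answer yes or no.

reject H₀: yes

Row totals [33, 39], col totals [26, 46], n=72
χ² = (16−11.92)²/11.92 + (17−21.08)²/21.08 + (10−14.08)²/14.08 + (29−24.92)²/24.92 = 4.0431
df = 1
p-value (upper-tail) = 0.04435
At α=0.05: p < α → reject H₀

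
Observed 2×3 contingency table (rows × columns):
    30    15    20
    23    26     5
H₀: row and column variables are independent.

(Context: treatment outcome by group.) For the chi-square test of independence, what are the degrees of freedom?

df = (r−1)(c−1) = (2−1)·(3−1) = 2

degrees of freedom = 2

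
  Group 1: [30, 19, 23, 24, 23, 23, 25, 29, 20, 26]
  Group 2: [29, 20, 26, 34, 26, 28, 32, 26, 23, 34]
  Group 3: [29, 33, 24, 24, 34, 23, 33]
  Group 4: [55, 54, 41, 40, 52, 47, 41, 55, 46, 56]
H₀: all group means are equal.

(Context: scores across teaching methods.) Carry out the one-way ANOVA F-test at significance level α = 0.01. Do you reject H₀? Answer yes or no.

reject H₀: yes

Group means [24.20, 27.80, 28.57, 48.70], grand mean 32.622
SSB = Σnᵢ(x̄ᵢ−x̄)² = 3641.688; SSW = ΣΣ(x−x̄ᵢ)² = 817.014
MSB = 3641.688/3 = 1213.8961; MSW = 817.014/33 = 24.7580
F = MSB/MSW = 49.0304
df = (3, 33)
p-value (upper-tail) = 0.00000
At α=0.01: p < α → reject H₀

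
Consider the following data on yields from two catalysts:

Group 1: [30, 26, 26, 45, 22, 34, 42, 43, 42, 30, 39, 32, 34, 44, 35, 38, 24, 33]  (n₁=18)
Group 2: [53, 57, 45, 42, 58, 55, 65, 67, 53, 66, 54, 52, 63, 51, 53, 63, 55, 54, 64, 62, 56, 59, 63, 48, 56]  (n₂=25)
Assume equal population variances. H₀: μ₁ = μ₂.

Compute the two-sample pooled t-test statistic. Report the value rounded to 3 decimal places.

x̄₁=34.389, s₁=7.188, n₁=18
x̄₂=56.560, s₂=6.501, n₂=25
s_p² = [17·7.188² + 24·6.501²]/41 = 46.1570
SE = √(s_p²·(1/18+1/25)) = 2.1001
t = (34.389−56.560)/2.1001 = -10.5570
df = 41

test statistic = -10.557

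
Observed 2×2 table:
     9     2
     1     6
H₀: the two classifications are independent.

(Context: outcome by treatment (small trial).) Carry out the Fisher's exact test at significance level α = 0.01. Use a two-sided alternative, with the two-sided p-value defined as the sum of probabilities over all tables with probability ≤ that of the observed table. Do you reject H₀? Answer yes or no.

Margins: r₁=11, r₂=7, c₁=10, c₂=8, n=18
p_obs = C(11,9)·C(7,1)/C(18,10); sum pmf over tables with pmf ≤ p_obs
p-value (two-sided) = 0.01282
At α=0.01: p ≥ α → fail to reject H₀

reject H₀: no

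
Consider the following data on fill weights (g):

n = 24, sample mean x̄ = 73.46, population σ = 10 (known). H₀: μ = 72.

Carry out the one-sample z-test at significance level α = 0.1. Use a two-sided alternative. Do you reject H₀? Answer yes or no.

reject H₀: no

SE = σ/√n = 10/√24 = 2.0412
z = (x̄−μ₀)/SE = (73.46−72)/2.0412 = 0.7153
p-value (two-sided) = 0.47445
At α=0.1: p ≥ α → fail to reject H₀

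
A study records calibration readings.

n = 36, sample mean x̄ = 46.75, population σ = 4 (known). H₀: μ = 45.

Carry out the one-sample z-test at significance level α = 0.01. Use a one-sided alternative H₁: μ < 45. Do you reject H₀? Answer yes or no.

reject H₀: no

SE = σ/√n = 4/√36 = 0.6667
z = (x̄−μ₀)/SE = (46.75−45)/0.6667 = 2.6250
p-value (one-sided, H₁ less) = 0.99567
At α=0.01: p ≥ α → fail to reject H₀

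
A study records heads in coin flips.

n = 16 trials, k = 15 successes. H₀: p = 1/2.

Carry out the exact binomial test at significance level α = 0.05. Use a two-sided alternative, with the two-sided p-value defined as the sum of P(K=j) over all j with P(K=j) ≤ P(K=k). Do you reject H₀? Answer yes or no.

reject H₀: yes

Exact binomial: n=16, k=15, p₀=1/2=0.5000
P(X=j) = C(n,j)·p₀^j·(1−p₀)^(n−j); p = Σ P(X=j) over j with P(X=j) ≤ P(X=15)
p-value (two-sided) = 0.00052
At α=0.05: p < α → reject H₀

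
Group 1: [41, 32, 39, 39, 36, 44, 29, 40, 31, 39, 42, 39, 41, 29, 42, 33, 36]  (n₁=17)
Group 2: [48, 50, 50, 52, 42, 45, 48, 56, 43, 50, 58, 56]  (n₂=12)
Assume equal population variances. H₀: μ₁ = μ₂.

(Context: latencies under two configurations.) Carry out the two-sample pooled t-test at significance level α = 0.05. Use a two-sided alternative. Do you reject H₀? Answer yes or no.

x̄₁=37.176, s₁=4.760, n₁=17
x̄₂=49.833, s₂=5.096, n₂=12
s_p² = [16·4.760² + 11·5.096²]/27 = 24.0051
SE = √(s_p²·(1/17+1/12)) = 1.8473
t = (37.176−49.833)/1.8473 = -6.8516
df = 27
p-value (two-sided) = 0.00000
At α=0.05: p < α → reject H₀

reject H₀: yes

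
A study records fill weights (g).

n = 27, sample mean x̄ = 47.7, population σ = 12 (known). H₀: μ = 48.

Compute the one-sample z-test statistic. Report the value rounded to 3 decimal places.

SE = σ/√n = 12/√27 = 2.3094
z = (x̄−μ₀)/SE = (47.7−48)/2.3094 = -0.1299

test statistic = -0.130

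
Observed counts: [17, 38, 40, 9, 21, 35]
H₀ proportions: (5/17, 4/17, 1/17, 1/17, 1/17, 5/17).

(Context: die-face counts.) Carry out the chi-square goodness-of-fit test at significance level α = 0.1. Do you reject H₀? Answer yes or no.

reject H₀: yes

n = 160; E_i = n·p_i = [47.06, 37.65, 9.41, 9.41, 9.41, 47.06]
χ² = (17−47.06)²/47.06 + (38−37.65)²/37.65 + (40−9.41)²/9.41 + (9−9.41)²/9.41 + (21−9.41)²/9.41 + (35−47.06)²/47.06 = 135.9912
df = 5
p-value (upper-tail) = 0.00000
At α=0.1: p < α → reject H₀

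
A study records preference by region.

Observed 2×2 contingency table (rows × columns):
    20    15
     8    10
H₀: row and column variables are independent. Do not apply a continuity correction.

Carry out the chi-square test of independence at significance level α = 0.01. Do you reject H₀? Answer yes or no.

reject H₀: no

Row totals [35, 18], col totals [28, 25], n=53
χ² = (20−18.49)²/18.49 + (15−16.51)²/16.51 + (8−9.51)²/9.51 + (10−8.49)²/8.49 = 0.7692
df = 1
p-value (upper-tail) = 0.38048
At α=0.01: p ≥ α → fail to reject H₀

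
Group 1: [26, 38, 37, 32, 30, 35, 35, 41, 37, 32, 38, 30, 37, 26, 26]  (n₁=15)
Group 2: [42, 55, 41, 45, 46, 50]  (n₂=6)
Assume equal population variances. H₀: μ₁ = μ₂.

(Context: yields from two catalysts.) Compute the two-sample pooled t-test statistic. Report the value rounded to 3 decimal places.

test statistic = -5.464

x̄₁=33.333, s₁=4.894, n₁=15
x̄₂=46.500, s₂=5.244, n₂=6
s_p² = [14·4.894² + 5·5.244²]/19 = 24.8860
SE = √(s_p²·(1/15+1/6)) = 2.4097
t = (33.333−46.500)/2.4097 = -5.4640
df = 19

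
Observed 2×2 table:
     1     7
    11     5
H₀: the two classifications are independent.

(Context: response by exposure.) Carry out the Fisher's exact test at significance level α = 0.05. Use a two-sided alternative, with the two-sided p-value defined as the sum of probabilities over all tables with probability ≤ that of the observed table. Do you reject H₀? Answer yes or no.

reject H₀: yes

Margins: r₁=8, r₂=16, c₁=12, c₂=12, n=24
p_obs = C(8,1)·C(16,11)/C(24,12); sum pmf over tables with pmf ≤ p_obs
p-value (two-sided) = 0.02719
At α=0.05: p < α → reject H₀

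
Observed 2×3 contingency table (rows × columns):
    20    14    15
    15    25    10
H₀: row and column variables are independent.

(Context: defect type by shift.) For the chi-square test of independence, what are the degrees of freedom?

degrees of freedom = 2

df = (r−1)(c−1) = (2−1)·(3−1) = 2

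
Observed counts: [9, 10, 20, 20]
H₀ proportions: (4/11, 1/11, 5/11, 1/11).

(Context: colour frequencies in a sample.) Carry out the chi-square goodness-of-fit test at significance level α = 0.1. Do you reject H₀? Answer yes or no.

n = 59; E_i = n·p_i = [21.45, 5.36, 26.82, 5.36]
χ² = (9−21.45)²/21.45 + (10−5.36)²/5.36 + (20−26.82)²/26.82 + (20−5.36)²/5.36 = 52.9110
df = 3
p-value (upper-tail) = 0.00000
At α=0.1: p < α → reject H₀

reject H₀: yes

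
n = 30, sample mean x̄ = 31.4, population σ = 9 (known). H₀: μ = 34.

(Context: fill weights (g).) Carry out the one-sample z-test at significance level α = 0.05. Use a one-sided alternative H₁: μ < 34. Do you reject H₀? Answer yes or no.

SE = σ/√n = 9/√30 = 1.6432
z = (x̄−μ₀)/SE = (31.4−34)/1.6432 = -1.5823
p-value (one-sided, H₁ less) = 0.05679
At α=0.05: p ≥ α → fail to reject H₀

reject H₀: no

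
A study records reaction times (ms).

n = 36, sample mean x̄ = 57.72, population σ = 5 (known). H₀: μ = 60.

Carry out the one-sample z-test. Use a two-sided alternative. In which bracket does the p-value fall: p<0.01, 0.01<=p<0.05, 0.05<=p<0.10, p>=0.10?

p-value bracket: p<0.01

SE = σ/√n = 5/√36 = 0.8333
z = (x̄−μ₀)/SE = (57.72−60)/0.8333 = -2.7360
p-value (two-sided) = 0.00622
→ bracket: p<0.01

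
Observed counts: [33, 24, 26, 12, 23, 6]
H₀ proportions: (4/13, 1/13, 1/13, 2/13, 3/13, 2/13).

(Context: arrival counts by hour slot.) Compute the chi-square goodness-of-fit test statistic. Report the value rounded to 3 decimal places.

n = 124; E_i = n·p_i = [38.15, 9.54, 9.54, 19.08, 28.62, 19.08]
χ² = (33−38.15)²/38.15 + (24−9.54)²/9.54 + (26−9.54)²/9.54 + (12−19.08)²/19.08 + (23−28.62)²/28.62 + (6−19.08)²/19.08 = 63.7224
df = 5

test statistic = 63.722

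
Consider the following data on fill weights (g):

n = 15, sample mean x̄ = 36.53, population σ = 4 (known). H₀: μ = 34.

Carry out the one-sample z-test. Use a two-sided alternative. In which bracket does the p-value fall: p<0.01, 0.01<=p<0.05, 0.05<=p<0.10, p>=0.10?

SE = σ/√n = 4/√15 = 1.0328
z = (x̄−μ₀)/SE = (36.53−34)/1.0328 = 2.4497
p-value (two-sided) = 0.01430
→ bracket: 0.01<=p<0.05

p-value bracket: 0.01<=p<0.05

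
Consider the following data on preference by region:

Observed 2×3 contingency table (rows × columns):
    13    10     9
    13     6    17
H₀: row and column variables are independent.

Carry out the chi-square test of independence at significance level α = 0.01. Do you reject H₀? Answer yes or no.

reject H₀: no

Row totals [32, 36], col totals [26, 16, 26], n=68
χ² = (13−12.24)²/12.24 + (10−7.53)²/7.53 + (9−12.24)²/12.24 + (13−13.76)²/13.76 + (6−8.47)²/8.47 + (17−13.76)²/13.76 = 3.2374
df = 2
p-value (upper-tail) = 0.19815
At α=0.01: p ≥ α → fail to reject H₀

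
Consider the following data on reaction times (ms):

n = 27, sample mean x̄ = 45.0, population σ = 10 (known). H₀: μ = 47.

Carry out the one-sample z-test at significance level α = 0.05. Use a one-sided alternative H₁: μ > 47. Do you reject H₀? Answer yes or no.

SE = σ/√n = 10/√27 = 1.9245
z = (x̄−μ₀)/SE = (45.0−47)/1.9245 = -1.0392
p-value (one-sided, H₁ greater) = 0.85065
At α=0.05: p ≥ α → fail to reject H₀

reject H₀: no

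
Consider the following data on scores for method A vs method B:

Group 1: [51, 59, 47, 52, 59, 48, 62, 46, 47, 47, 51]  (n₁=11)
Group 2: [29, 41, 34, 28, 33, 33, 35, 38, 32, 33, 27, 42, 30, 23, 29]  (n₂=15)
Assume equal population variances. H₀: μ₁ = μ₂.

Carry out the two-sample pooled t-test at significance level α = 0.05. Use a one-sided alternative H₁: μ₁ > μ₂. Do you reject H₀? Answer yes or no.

reject H₀: yes

x̄₁=51.727, s₁=5.711, n₁=11
x̄₂=32.467, s₂=5.167, n₂=15
s_p² = [10·5.711² + 14·5.167²]/24 = 29.1631
SE = √(s_p²·(1/11+1/15)) = 2.1437
t = (51.727−32.467)/2.1437 = 8.9848
df = 24
p-value (one-sided, H₁ greater) = 0.00000
At α=0.05: p < α → reject H₀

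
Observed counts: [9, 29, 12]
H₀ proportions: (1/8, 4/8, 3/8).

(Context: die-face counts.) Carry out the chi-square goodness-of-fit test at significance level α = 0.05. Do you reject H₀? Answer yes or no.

reject H₀: no

n = 50; E_i = n·p_i = [6.25, 25.00, 18.75]
χ² = (9−6.25)²/6.25 + (29−25.00)²/25.00 + (12−18.75)²/18.75 = 4.2800
df = 2
p-value (upper-tail) = 0.11765
At α=0.05: p ≥ α → fail to reject H₀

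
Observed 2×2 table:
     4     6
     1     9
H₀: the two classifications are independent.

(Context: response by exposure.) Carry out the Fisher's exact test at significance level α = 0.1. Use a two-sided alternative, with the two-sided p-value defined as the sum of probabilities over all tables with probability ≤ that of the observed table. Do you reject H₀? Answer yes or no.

reject H₀: no

Margins: r₁=10, r₂=10, c₁=5, c₂=15, n=20
p_obs = C(10,4)·C(10,1)/C(20,5); sum pmf over tables with pmf ≤ p_obs
p-value (two-sided) = 0.30341
At α=0.1: p ≥ α → fail to reject H₀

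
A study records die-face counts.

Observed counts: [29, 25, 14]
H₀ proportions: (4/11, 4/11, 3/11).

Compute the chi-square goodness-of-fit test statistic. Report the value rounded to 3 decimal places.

test statistic = 1.855

n = 68; E_i = n·p_i = [24.73, 24.73, 18.55]
χ² = (29−24.73)²/24.73 + (25−24.73)²/24.73 + (14−18.55)²/18.55 = 1.8554
df = 2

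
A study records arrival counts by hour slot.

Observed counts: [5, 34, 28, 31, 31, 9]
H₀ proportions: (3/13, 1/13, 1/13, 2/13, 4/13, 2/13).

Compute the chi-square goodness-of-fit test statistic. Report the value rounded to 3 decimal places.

n = 138; E_i = n·p_i = [31.85, 10.62, 10.62, 21.23, 42.46, 21.23]
χ² = (5−31.85)²/31.85 + (34−10.62)²/10.62 + (28−10.62)²/10.62 + (31−21.23)²/21.23 + (31−42.46)²/42.46 + (9−21.23)²/21.23 = 117.2506
df = 5

test statistic = 117.251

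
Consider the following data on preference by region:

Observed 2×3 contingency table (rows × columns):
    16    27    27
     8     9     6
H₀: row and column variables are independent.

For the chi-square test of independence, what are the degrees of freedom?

df = (r−1)(c−1) = (2−1)·(3−1) = 2

degrees of freedom = 2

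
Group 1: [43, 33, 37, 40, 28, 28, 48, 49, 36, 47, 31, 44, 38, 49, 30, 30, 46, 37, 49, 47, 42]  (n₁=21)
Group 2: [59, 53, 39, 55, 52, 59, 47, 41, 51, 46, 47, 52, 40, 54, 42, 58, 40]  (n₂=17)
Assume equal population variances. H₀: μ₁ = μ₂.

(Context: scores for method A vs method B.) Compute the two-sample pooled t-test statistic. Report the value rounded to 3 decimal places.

x̄₁=39.619, s₁=7.493, n₁=21
x̄₂=49.118, s₂=6.945, n₂=17
s_p² = [20·7.493² + 16·6.945²]/36 = 52.6310
SE = √(s_p²·(1/21+1/17)) = 2.3669
t = (39.619−49.118)/2.3669 = -4.0131
df = 36

test statistic = -4.013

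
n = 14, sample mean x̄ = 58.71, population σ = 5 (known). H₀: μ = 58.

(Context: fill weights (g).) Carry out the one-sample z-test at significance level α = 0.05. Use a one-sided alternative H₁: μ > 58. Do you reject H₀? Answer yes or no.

SE = σ/√n = 5/√14 = 1.3363
z = (x̄−μ₀)/SE = (58.71−58)/1.3363 = 0.5313
p-value (one-sided, H₁ greater) = 0.29760
At α=0.05: p ≥ α → fail to reject H₀

reject H₀: no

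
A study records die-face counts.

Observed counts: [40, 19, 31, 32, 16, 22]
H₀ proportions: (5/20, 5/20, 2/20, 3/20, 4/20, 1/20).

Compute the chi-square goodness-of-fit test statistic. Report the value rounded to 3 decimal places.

test statistic = 60.254

n = 160; E_i = n·p_i = [40.00, 40.00, 16.00, 24.00, 32.00, 8.00]
χ² = (40−40.00)²/40.00 + (19−40.00)²/40.00 + (31−16.00)²/16.00 + (32−24.00)²/24.00 + (16−32.00)²/32.00 + (22−8.00)²/8.00 = 60.2542
df = 5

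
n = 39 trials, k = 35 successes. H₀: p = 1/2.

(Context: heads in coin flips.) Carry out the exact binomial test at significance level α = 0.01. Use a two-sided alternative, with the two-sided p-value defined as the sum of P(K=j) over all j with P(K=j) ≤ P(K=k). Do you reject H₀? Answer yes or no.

reject H₀: yes

Exact binomial: n=39, k=35, p₀=1/2=0.5000
P(X=j) = C(n,j)·p₀^j·(1−p₀)^(n−j); p = Σ P(X=j) over j with P(X=j) ≤ P(X=35)
p-value (two-sided) = 0.00000
At α=0.01: p < α → reject H₀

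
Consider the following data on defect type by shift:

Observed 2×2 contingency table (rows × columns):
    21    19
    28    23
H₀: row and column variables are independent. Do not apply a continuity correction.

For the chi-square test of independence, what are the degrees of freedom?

degrees of freedom = 1

df = (r−1)(c−1) = (2−1)·(2−1) = 1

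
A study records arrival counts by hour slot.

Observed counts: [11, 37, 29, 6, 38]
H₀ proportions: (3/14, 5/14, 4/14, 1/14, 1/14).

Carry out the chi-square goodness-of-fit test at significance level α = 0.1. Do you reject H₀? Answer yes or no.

reject H₀: yes

n = 121; E_i = n·p_i = [25.93, 43.21, 34.57, 8.64, 8.64]
χ² = (11−25.93)²/25.93 + (37−43.21)²/43.21 + (29−34.57)²/34.57 + (6−8.64)²/8.64 + (38−8.64)²/8.64 = 110.9121
df = 4
p-value (upper-tail) = 0.00000
At α=0.1: p < α → reject H₀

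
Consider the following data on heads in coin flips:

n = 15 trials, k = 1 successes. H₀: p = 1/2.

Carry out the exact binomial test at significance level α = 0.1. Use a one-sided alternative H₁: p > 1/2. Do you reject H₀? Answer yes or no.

Exact binomial: n=15, k=1, p₀=1/2=0.5000
P(X≥1) from Σ C(n,i)·p₀^i·(1−p₀)^(n−i)
p-value (one-sided, H₁ greater) = 0.99997
At α=0.1: p ≥ α → fail to reject H₀

reject H₀: no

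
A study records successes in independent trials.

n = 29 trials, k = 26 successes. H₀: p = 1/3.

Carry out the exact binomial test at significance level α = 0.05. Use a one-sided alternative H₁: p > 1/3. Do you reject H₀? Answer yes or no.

Exact binomial: n=29, k=26, p₀=1/3=0.3333
P(X≥26) from Σ C(n,i)·p₀^i·(1−p₀)^(n−i)
p-value (one-sided, H₁ greater) = 0.00000
At α=0.05: p < α → reject H₀

reject H₀: yes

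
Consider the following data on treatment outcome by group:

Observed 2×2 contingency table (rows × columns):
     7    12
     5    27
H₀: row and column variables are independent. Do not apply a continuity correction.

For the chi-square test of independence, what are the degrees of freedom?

degrees of freedom = 1

df = (r−1)(c−1) = (2−1)·(2−1) = 1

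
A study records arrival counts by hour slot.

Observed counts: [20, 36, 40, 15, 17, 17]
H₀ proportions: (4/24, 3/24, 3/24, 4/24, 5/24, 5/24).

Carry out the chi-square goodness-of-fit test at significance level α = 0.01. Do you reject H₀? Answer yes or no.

reject H₀: yes

n = 145; E_i = n·p_i = [24.17, 18.12, 18.12, 24.17, 30.21, 30.21]
χ² = (20−24.17)²/24.17 + (36−18.12)²/18.12 + (40−18.12)²/18.12 + (15−24.17)²/24.17 + (17−30.21)²/30.21 + (17−30.21)²/30.21 = 59.7752
df = 5
p-value (upper-tail) = 0.00000
At α=0.01: p < α → reject H₀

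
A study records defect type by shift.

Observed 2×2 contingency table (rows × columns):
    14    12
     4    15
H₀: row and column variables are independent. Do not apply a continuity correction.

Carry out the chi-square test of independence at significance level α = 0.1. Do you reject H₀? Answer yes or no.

reject H₀: yes

Row totals [26, 19], col totals [18, 27], n=45
χ² = (14−10.40)²/10.40 + (12−15.60)²/15.60 + (4−7.60)²/7.60 + (15−11.40)²/11.40 = 4.9190
df = 1
p-value (upper-tail) = 0.02656
At α=0.1: p < α → reject H₀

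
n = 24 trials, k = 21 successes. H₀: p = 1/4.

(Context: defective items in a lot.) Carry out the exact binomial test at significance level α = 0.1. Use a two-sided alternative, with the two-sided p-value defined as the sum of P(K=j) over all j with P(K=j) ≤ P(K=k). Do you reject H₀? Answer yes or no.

Exact binomial: n=24, k=21, p₀=1/4=0.2500
P(X=j) = C(n,j)·p₀^j·(1−p₀)^(n−j); p = Σ P(X=j) over j with P(X=j) ≤ P(X=21)
p-value (two-sided) = 0.00000
At α=0.1: p < α → reject H₀

reject H₀: yes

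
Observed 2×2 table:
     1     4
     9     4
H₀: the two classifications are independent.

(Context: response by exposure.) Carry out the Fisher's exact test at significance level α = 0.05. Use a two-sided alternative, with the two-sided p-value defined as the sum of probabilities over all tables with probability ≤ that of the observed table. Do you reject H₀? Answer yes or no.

reject H₀: no

Margins: r₁=5, r₂=13, c₁=10, c₂=8, n=18
p_obs = C(5,1)·C(13,9)/C(18,10); sum pmf over tables with pmf ≤ p_obs
p-value (two-sided) = 0.11765
At α=0.05: p ≥ α → fail to reject H₀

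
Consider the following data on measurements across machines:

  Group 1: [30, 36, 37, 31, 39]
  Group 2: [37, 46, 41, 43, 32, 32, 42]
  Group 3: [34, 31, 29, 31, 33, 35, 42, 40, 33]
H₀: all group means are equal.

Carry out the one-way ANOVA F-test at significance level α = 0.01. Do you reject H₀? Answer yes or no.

Group means [34.60, 39.00, 34.22], grand mean 35.905
SSB = Σnᵢ(x̄ᵢ−x̄)² = 101.054; SSW = ΣΣ(x−x̄ᵢ)² = 386.756
MSB = 101.054/2 = 50.5270; MSW = 386.756/18 = 21.4864
F = MSB/MSW = 2.3516
df = (2, 18)
p-value (upper-tail) = 0.12379
At α=0.01: p ≥ α → fail to reject H₀

reject H₀: no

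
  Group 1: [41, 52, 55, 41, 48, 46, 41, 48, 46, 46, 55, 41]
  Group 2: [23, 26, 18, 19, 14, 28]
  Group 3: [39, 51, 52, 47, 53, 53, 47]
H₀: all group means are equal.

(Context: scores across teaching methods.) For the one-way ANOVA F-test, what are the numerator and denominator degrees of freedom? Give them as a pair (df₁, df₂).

degrees of freedom = [2, 22]

k = 3 groups, N = 25 total
df = (k−1, N−k) = (3−1, 25−3) = (2, 22)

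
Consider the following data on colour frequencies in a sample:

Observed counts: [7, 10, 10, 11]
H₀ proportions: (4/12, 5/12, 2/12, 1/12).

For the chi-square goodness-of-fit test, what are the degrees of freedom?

degrees of freedom = 3

df = k − 1 = 4 − 1 = 3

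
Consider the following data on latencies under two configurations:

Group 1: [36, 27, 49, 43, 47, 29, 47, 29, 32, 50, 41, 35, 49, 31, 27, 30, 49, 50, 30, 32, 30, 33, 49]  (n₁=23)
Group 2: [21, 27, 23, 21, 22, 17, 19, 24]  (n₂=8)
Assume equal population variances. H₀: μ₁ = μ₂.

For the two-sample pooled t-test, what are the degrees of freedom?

degrees of freedom = 29

df = n₁ + n₂ − 2 = 23 + 8 − 2 = 29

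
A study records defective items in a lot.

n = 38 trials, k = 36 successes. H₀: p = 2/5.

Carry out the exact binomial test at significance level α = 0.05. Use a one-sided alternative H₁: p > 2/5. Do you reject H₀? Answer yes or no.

reject H₀: yes

Exact binomial: n=38, k=36, p₀=2/5=0.4000
P(X≥36) from Σ C(n,i)·p₀^i·(1−p₀)^(n−i)
p-value (one-sided, H₁ greater) = 0.00000
At α=0.05: p < α → reject H₀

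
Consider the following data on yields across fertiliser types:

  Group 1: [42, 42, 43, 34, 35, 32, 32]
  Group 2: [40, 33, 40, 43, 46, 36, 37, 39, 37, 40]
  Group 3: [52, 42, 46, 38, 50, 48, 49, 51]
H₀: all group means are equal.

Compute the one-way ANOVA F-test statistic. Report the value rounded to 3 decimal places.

test statistic = 10.906

Group means [37.14, 39.10, 47.00], grand mean 41.080
SSB = Σnᵢ(x̄ᵢ−x̄)² = 428.083; SSW = ΣΣ(x−x̄ᵢ)² = 431.757
MSB = 428.083/2 = 214.0414; MSW = 431.757/22 = 19.6253
F = MSB/MSW = 10.9064
df = (2, 22)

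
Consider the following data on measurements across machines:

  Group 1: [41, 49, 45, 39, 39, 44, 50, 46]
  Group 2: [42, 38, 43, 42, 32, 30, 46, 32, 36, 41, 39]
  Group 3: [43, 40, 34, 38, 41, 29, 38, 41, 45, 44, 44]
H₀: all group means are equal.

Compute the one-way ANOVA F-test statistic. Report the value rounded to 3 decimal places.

Group means [44.12, 38.27, 39.73], grand mean 40.367
SSB = Σnᵢ(x̄ᵢ−x̄)² = 165.728; SSW = ΣΣ(x−x̄ᵢ)² = 627.239
MSB = 165.728/2 = 82.8640; MSW = 627.239/27 = 23.2311
F = MSB/MSW = 3.5669
df = (2, 27)

test statistic = 3.567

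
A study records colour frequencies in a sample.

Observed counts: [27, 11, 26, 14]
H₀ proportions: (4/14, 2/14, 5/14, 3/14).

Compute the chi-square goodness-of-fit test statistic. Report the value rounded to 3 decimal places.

n = 78; E_i = n·p_i = [22.29, 11.14, 27.86, 16.71]
χ² = (27−22.29)²/22.29 + (11−11.14)²/11.14 + (26−27.86)²/27.86 + (14−16.71)²/16.71 = 1.5637
df = 3

test statistic = 1.564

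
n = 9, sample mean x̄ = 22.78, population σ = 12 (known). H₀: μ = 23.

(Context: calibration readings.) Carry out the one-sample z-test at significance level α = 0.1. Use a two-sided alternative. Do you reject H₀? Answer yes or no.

reject H₀: no

SE = σ/√n = 12/√9 = 4.0000
z = (x̄−μ₀)/SE = (22.78−23)/4.0000 = -0.0550
p-value (two-sided) = 0.95614
At α=0.1: p ≥ α → fail to reject H₀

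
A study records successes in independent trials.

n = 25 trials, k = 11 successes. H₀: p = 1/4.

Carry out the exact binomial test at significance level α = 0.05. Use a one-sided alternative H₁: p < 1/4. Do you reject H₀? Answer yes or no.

reject H₀: no

Exact binomial: n=25, k=11, p₀=1/4=0.2500
P(X≤11) from Σ C(n,i)·p₀^i·(1−p₀)^(n−i)
p-value (one-sided, H₁ less) = 0.98927
At α=0.05: p ≥ α → fail to reject H₀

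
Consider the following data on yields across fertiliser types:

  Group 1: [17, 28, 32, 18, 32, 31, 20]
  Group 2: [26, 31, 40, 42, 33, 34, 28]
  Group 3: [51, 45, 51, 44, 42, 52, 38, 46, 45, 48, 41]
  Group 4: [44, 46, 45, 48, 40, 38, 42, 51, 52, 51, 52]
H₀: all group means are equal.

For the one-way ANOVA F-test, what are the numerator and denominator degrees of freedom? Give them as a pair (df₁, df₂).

k = 4 groups, N = 36 total
df = (k−1, N−k) = (4−1, 36−4) = (3, 32)

degrees of freedom = [3, 32]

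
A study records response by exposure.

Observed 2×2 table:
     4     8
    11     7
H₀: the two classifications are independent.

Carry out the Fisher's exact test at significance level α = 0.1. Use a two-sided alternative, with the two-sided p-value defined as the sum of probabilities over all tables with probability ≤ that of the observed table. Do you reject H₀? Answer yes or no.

Margins: r₁=12, r₂=18, c₁=15, c₂=15, n=30
p_obs = C(12,4)·C(18,11)/C(30,15); sum pmf over tables with pmf ≤ p_obs
p-value (two-sided) = 0.26354
At α=0.1: p ≥ α → fail to reject H₀

reject H₀: no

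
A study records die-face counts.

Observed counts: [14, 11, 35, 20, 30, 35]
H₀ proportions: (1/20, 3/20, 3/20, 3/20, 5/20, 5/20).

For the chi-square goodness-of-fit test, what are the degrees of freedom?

degrees of freedom = 5

df = k − 1 = 6 − 1 = 5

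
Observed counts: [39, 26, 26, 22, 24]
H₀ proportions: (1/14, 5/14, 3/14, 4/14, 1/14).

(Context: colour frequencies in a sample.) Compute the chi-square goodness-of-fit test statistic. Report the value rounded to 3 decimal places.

test statistic = 126.500

n = 137; E_i = n·p_i = [9.79, 48.93, 29.36, 39.14, 9.79]
χ² = (39−9.79)²/9.79 + (26−48.93)²/48.93 + (26−29.36)²/29.36 + (22−39.14)²/39.14 + (24−9.79)²/9.79 = 126.4998
df = 4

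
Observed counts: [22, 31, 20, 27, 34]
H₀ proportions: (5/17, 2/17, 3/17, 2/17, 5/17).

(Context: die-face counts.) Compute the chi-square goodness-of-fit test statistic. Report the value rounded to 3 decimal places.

test statistic = 31.729

n = 134; E_i = n·p_i = [39.41, 15.76, 23.65, 15.76, 39.41]
χ² = (22−39.41)²/39.41 + (31−15.76)²/15.76 + (20−23.65)²/23.65 + (27−15.76)²/15.76 + (34−39.41)²/39.41 = 31.7289
df = 4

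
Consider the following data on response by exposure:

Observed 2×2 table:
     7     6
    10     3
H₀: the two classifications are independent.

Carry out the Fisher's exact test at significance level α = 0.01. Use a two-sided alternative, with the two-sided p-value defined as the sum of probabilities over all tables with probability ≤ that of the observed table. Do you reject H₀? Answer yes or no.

Margins: r₁=13, r₂=13, c₁=17, c₂=9, n=26
p_obs = C(13,7)·C(13,10)/C(26,17); sum pmf over tables with pmf ≤ p_obs
p-value (two-sided) = 0.41098
At α=0.01: p ≥ α → fail to reject H₀

reject H₀: no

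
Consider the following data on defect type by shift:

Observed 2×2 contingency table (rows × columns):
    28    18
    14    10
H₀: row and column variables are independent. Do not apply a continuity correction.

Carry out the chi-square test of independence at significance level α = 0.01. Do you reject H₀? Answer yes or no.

reject H₀: no

Row totals [46, 24], col totals [42, 28], n=70
χ² = (28−27.60)²/27.60 + (18−18.40)²/18.40 + (14−14.40)²/14.40 + (10−9.60)²/9.60 = 0.0423
df = 1
p-value (upper-tail) = 0.83710
At α=0.01: p ≥ α → fail to reject H₀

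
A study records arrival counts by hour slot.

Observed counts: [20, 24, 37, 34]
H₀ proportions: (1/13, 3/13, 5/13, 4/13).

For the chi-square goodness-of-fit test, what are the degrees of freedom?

degrees of freedom = 3

df = k − 1 = 4 − 1 = 3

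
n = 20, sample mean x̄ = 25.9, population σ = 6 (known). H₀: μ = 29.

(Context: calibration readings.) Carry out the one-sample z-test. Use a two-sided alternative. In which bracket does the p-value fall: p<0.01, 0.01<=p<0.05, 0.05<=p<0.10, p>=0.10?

SE = σ/√n = 6/√20 = 1.3416
z = (x̄−μ₀)/SE = (25.9−29)/1.3416 = -2.3106
p-value (two-sided) = 0.02085
→ bracket: 0.01<=p<0.05

p-value bracket: 0.01<=p<0.05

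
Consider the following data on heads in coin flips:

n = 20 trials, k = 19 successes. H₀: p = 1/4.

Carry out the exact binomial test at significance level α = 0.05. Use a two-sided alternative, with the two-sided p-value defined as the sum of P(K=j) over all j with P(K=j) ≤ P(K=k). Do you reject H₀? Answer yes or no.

reject H₀: yes

Exact binomial: n=20, k=19, p₀=1/4=0.2500
P(X=j) = C(n,j)·p₀^j·(1−p₀)^(n−j); p = Σ P(X=j) over j with P(X=j) ≤ P(X=19)
p-value (two-sided) = 0.00000
At α=0.05: p < α → reject H₀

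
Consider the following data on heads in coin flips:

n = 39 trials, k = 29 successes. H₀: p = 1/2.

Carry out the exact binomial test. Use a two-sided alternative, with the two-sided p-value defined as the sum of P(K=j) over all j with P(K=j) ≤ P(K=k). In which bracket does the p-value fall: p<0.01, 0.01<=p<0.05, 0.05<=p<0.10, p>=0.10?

p-value bracket: p<0.01

Exact binomial: n=39, k=29, p₀=1/2=0.5000
P(X=j) = C(n,j)·p₀^j·(1−p₀)^(n−j); p = Σ P(X=j) over j with P(X=j) ≤ P(X=29)
p-value (two-sided) = 0.00338
→ bracket: p<0.01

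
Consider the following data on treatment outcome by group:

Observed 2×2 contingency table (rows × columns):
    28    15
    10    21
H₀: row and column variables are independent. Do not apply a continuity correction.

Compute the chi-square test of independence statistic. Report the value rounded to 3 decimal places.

Row totals [43, 31], col totals [38, 36], n=74
χ² = (28−22.08)²/22.08 + (15−20.92)²/20.92 + (10−15.92)²/15.92 + (21−15.08)²/15.08 = 7.7851
df = 1

test statistic = 7.785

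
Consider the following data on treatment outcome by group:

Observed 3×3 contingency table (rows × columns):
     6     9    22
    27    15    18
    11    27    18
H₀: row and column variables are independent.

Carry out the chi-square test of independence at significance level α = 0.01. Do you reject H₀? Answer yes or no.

Row totals [37, 60, 56], col totals [44, 51, 58], n=153
χ² = (6−10.64)²/10.64 + (9−12.33)²/12.33 + (22−14.03)²/14.03 + (27−17.25)²/17.25 + (15−20.00)²/20.00 + (18−22.75)²/22.75 + (11−16.10)²/16.10 + (27−18.67)²/18.67 + (18−21.23)²/21.23 = 21.0308
df = 4
p-value (upper-tail) = 0.00031
At α=0.01: p < α → reject H₀

reject H₀: yes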